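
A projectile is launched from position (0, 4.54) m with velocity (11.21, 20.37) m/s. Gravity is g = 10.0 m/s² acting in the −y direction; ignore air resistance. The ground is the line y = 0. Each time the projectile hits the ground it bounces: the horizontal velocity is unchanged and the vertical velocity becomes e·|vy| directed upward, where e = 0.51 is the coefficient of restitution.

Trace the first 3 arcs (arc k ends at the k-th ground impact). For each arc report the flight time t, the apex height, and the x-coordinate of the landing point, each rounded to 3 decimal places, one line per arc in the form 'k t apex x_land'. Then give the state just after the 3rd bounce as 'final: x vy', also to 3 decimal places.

1 4.286 25.287 48.044
2 2.294 6.577 73.758
3 1.170 1.711 86.872
final: 86.872 2.983

Arc 1: start y=4.540, vy=20.370 → t=4.286, apex=25.287, x_land=48.044, impact vy=-22.489
  bounce: vy ← 0.51·22.489 = 11.469
Arc 2: start y=0.000, vy=11.469 → t=2.294, apex=6.577, x_land=73.758, impact vy=-11.469
  bounce: vy ← 0.51·11.469 = 5.849
Arc 3: start y=0.000, vy=5.849 → t=1.170, apex=1.711, x_land=86.872, impact vy=-5.849
  bounce: vy ← 0.51·5.849 = 2.983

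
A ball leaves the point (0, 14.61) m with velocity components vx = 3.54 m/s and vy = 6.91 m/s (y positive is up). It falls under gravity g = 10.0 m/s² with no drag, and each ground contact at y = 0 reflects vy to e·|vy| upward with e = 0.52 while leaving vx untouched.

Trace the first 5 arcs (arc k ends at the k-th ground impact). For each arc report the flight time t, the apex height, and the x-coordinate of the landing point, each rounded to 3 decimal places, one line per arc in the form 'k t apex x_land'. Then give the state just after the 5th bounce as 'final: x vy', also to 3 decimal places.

1 2.535 16.997 8.973
2 1.918 4.596 15.761
3 0.997 1.243 19.291
4 0.518 0.336 21.126
5 0.270 0.091 22.081
final: 22.081 0.701

Arc 1: start y=14.610, vy=6.910 → t=2.535, apex=16.997, x_land=8.973, impact vy=-18.438
  bounce: vy ← 0.52·18.438 = 9.588
Arc 2: start y=0.000, vy=9.588 → t=1.918, apex=4.596, x_land=15.761, impact vy=-9.588
  bounce: vy ← 0.52·9.588 = 4.986
Arc 3: start y=0.000, vy=4.986 → t=0.997, apex=1.243, x_land=19.291, impact vy=-4.986
  bounce: vy ← 0.52·4.986 = 2.592
Arc 4: start y=0.000, vy=2.592 → t=0.518, apex=0.336, x_land=21.126, impact vy=-2.592
  bounce: vy ← 0.52·2.592 = 1.348
Arc 5: start y=0.000, vy=1.348 → t=0.270, apex=0.091, x_land=22.081, impact vy=-1.348
  bounce: vy ← 0.52·1.348 = 0.701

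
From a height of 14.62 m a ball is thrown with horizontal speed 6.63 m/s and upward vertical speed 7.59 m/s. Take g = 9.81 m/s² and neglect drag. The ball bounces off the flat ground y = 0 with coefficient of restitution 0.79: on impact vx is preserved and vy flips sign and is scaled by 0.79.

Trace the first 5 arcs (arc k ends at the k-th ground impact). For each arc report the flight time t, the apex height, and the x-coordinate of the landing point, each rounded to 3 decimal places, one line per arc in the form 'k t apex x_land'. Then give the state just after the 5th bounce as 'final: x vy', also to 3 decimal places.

1 2.666 17.556 17.673
2 2.989 10.957 37.491
3 2.361 6.838 53.148
4 1.866 4.268 65.516
5 1.474 2.663 75.287
final: 75.287 5.711

Arc 1: start y=14.620, vy=7.590 → t=2.666, apex=17.556, x_land=17.673, impact vy=-18.559
  bounce: vy ← 0.79·18.559 = 14.662
Arc 2: start y=0.000, vy=14.662 → t=2.989, apex=10.957, x_land=37.491, impact vy=-14.662
  bounce: vy ← 0.79·14.662 = 11.583
Arc 3: start y=0.000, vy=11.583 → t=2.361, apex=6.838, x_land=53.148, impact vy=-11.583
  bounce: vy ← 0.79·11.583 = 9.151
Arc 4: start y=0.000, vy=9.151 → t=1.866, apex=4.268, x_land=65.516, impact vy=-9.151
  bounce: vy ← 0.79·9.151 = 7.229
Arc 5: start y=0.000, vy=7.229 → t=1.474, apex=2.663, x_land=75.287, impact vy=-7.229
  bounce: vy ← 0.79·7.229 = 5.711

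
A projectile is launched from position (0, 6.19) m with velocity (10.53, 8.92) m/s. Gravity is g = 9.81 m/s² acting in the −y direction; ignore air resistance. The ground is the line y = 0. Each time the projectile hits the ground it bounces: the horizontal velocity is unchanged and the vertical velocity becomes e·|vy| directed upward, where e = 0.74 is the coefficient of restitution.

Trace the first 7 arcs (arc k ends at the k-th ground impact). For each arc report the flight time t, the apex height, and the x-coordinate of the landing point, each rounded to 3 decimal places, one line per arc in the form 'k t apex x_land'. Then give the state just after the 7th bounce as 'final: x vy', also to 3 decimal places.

1 2.355 10.245 24.793
2 2.139 5.610 47.317
3 1.583 3.072 63.984
4 1.171 1.682 76.318
5 0.867 0.921 85.445
6 0.641 0.504 92.199
7 0.475 0.276 97.197
final: 97.197 1.723

Arc 1: start y=6.190, vy=8.920 → t=2.355, apex=10.245, x_land=24.793, impact vy=-14.178
  bounce: vy ← 0.74·14.178 = 10.492
Arc 2: start y=0.000, vy=10.492 → t=2.139, apex=5.610, x_land=47.317, impact vy=-10.492
  bounce: vy ← 0.74·10.492 = 7.764
Arc 3: start y=0.000, vy=7.764 → t=1.583, apex=3.072, x_land=63.984, impact vy=-7.764
  bounce: vy ← 0.74·7.764 = 5.745
Arc 4: start y=0.000, vy=5.745 → t=1.171, apex=1.682, x_land=76.318, impact vy=-5.745
  bounce: vy ← 0.74·5.745 = 4.251
Arc 5: start y=0.000, vy=4.251 → t=0.867, apex=0.921, x_land=85.445, impact vy=-4.251
  bounce: vy ← 0.74·4.251 = 3.146
Arc 6: start y=0.000, vy=3.146 → t=0.641, apex=0.504, x_land=92.199, impact vy=-3.146
  bounce: vy ← 0.74·3.146 = 2.328
Arc 7: start y=0.000, vy=2.328 → t=0.475, apex=0.276, x_land=97.197, impact vy=-2.328
  bounce: vy ← 0.74·2.328 = 1.723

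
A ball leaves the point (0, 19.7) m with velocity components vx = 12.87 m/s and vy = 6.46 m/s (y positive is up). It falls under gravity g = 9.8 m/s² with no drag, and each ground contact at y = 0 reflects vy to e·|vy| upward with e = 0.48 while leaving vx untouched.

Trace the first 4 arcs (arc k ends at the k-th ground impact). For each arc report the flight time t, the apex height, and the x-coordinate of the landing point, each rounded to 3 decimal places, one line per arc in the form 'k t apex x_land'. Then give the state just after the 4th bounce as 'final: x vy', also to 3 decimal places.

Arc 1: start y=19.700, vy=6.460 → t=2.770, apex=21.829, x_land=35.648, impact vy=-20.685
  bounce: vy ← 0.48·20.685 = 9.929
Arc 2: start y=0.000, vy=9.929 → t=2.026, apex=5.029, x_land=61.726, impact vy=-9.929
  bounce: vy ← 0.48·9.929 = 4.766
Arc 3: start y=0.000, vy=4.766 → t=0.973, apex=1.159, x_land=74.243, impact vy=-4.766
  bounce: vy ← 0.48·4.766 = 2.288
Arc 4: start y=0.000, vy=2.288 → t=0.467, apex=0.267, x_land=80.251, impact vy=-2.288
  bounce: vy ← 0.48·2.288 = 1.098

1 2.770 21.829 35.648
2 2.026 5.029 61.726
3 0.973 1.159 74.243
4 0.467 0.267 80.251
final: 80.251 1.098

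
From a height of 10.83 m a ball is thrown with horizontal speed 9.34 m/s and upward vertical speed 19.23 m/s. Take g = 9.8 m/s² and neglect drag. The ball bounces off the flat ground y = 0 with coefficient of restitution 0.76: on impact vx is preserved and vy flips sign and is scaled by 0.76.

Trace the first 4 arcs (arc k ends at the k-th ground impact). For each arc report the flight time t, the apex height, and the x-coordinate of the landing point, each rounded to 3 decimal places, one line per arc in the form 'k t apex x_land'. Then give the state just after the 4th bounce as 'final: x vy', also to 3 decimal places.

1 4.424 29.697 41.321
2 3.742 17.153 76.271
3 2.844 9.908 102.833
4 2.161 5.723 123.020
final: 123.020 8.049

Arc 1: start y=10.830, vy=19.230 → t=4.424, apex=29.697, x_land=41.321, impact vy=-24.126
  bounce: vy ← 0.76·24.126 = 18.336
Arc 2: start y=0.000, vy=18.336 → t=3.742, apex=17.153, x_land=76.271, impact vy=-18.336
  bounce: vy ← 0.76·18.336 = 13.935
Arc 3: start y=0.000, vy=13.935 → t=2.844, apex=9.908, x_land=102.833, impact vy=-13.935
  bounce: vy ← 0.76·13.935 = 10.591
Arc 4: start y=0.000, vy=10.591 → t=2.161, apex=5.723, x_land=123.020, impact vy=-10.591
  bounce: vy ← 0.76·10.591 = 8.049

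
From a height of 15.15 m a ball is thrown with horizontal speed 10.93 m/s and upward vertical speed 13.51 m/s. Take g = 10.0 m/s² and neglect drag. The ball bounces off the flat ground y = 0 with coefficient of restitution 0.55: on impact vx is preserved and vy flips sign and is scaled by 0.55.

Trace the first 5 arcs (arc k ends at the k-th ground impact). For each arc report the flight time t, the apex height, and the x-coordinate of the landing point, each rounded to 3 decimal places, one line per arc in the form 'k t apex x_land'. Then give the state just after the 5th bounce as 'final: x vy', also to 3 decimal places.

1 3.554 24.276 38.850
2 2.424 7.343 65.342
3 1.333 2.221 79.913
4 0.733 0.672 87.927
5 0.403 0.203 92.334
final: 92.334 1.109

Arc 1: start y=15.150, vy=13.510 → t=3.554, apex=24.276, x_land=38.850, impact vy=-22.035
  bounce: vy ← 0.55·22.035 = 12.119
Arc 2: start y=0.000, vy=12.119 → t=2.424, apex=7.343, x_land=65.342, impact vy=-12.119
  bounce: vy ← 0.55·12.119 = 6.665
Arc 3: start y=0.000, vy=6.665 → t=1.333, apex=2.221, x_land=79.913, impact vy=-6.665
  bounce: vy ← 0.55·6.665 = 3.666
Arc 4: start y=0.000, vy=3.666 → t=0.733, apex=0.672, x_land=87.927, impact vy=-3.666
  bounce: vy ← 0.55·3.666 = 2.016
Arc 5: start y=0.000, vy=2.016 → t=0.403, apex=0.203, x_land=92.334, impact vy=-2.016
  bounce: vy ← 0.55·2.016 = 1.109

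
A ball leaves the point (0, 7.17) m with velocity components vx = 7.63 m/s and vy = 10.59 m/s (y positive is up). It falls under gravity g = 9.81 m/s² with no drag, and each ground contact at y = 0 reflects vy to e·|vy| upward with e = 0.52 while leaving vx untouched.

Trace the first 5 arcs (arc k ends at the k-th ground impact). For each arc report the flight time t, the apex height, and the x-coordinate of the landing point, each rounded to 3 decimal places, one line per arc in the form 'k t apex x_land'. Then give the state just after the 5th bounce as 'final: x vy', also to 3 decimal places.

1 2.700 12.886 20.604
2 1.686 3.484 33.465
3 0.877 0.942 40.153
4 0.456 0.255 43.631
5 0.237 0.069 45.440
final: 45.440 0.605

Arc 1: start y=7.170, vy=10.590 → t=2.700, apex=12.886, x_land=20.604, impact vy=-15.900
  bounce: vy ← 0.52·15.900 = 8.268
Arc 2: start y=0.000, vy=8.268 → t=1.686, apex=3.484, x_land=33.465, impact vy=-8.268
  bounce: vy ← 0.52·8.268 = 4.299
Arc 3: start y=0.000, vy=4.299 → t=0.877, apex=0.942, x_land=40.153, impact vy=-4.299
  bounce: vy ← 0.52·4.299 = 2.236
Arc 4: start y=0.000, vy=2.236 → t=0.456, apex=0.255, x_land=43.631, impact vy=-2.236
  bounce: vy ← 0.52·2.236 = 1.163
Arc 5: start y=0.000, vy=1.163 → t=0.237, apex=0.069, x_land=45.440, impact vy=-1.163
  bounce: vy ← 0.52·1.163 = 0.605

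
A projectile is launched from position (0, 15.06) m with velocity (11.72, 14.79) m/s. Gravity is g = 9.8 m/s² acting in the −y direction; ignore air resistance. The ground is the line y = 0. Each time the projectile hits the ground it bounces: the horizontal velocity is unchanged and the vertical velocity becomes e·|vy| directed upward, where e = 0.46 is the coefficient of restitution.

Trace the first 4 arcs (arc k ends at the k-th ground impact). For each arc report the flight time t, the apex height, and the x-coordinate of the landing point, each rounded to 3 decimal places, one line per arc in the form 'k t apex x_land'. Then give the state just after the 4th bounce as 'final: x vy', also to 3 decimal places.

Arc 1: start y=15.060, vy=14.790 → t=3.822, apex=26.220, x_land=44.799, impact vy=-22.670
  bounce: vy ← 0.46·22.670 = 10.428
Arc 2: start y=0.000, vy=10.428 → t=2.128, apex=5.548, x_land=69.741, impact vy=-10.428
  bounce: vy ← 0.46·10.428 = 4.797
Arc 3: start y=0.000, vy=4.797 → t=0.979, apex=1.174, x_land=81.215, impact vy=-4.797
  bounce: vy ← 0.46·4.797 = 2.207
Arc 4: start y=0.000, vy=2.207 → t=0.450, apex=0.248, x_land=86.492, impact vy=-2.207
  bounce: vy ← 0.46·2.207 = 1.015

1 3.822 26.220 44.799
2 2.128 5.548 69.741
3 0.979 1.174 81.215
4 0.450 0.248 86.492
final: 86.492 1.015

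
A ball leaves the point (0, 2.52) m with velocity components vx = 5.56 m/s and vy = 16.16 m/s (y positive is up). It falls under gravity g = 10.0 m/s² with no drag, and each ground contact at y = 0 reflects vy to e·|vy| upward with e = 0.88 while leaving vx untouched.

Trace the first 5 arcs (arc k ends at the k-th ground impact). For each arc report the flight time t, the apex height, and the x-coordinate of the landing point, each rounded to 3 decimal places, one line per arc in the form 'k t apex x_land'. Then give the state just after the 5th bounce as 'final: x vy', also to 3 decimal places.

1 3.381 15.577 18.799
2 3.107 12.063 36.071
3 2.734 9.342 51.271
4 2.406 7.234 64.646
5 2.117 5.602 76.417
final: 76.417 9.315

Arc 1: start y=2.520, vy=16.160 → t=3.381, apex=15.577, x_land=18.799, impact vy=-17.651
  bounce: vy ← 0.88·17.651 = 15.533
Arc 2: start y=0.000, vy=15.533 → t=3.107, apex=12.063, x_land=36.071, impact vy=-15.533
  bounce: vy ← 0.88·15.533 = 13.669
Arc 3: start y=0.000, vy=13.669 → t=2.734, apex=9.342, x_land=51.271, impact vy=-13.669
  bounce: vy ← 0.88·13.669 = 12.028
Arc 4: start y=0.000, vy=12.028 → t=2.406, apex=7.234, x_land=64.646, impact vy=-12.028
  bounce: vy ← 0.88·12.028 = 10.585
Arc 5: start y=0.000, vy=10.585 → t=2.117, apex=5.602, x_land=76.417, impact vy=-10.585
  bounce: vy ← 0.88·10.585 = 9.315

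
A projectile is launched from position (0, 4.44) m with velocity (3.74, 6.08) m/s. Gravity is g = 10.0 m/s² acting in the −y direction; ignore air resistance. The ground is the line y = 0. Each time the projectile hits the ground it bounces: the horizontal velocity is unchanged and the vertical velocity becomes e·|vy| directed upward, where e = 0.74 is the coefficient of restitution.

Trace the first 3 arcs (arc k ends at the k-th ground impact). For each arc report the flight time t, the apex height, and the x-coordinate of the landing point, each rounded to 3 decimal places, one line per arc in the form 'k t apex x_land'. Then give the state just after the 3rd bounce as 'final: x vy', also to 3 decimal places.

Arc 1: start y=4.440, vy=6.080 → t=1.729, apex=6.288, x_land=6.468, impact vy=-11.215
  bounce: vy ← 0.74·11.215 = 8.299
Arc 2: start y=0.000, vy=8.299 → t=1.660, apex=3.443, x_land=12.676, impact vy=-8.299
  bounce: vy ← 0.74·8.299 = 6.141
Arc 3: start y=0.000, vy=6.141 → t=1.228, apex=1.886, x_land=17.269, impact vy=-6.141
  bounce: vy ← 0.74·6.141 = 4.544

1 1.729 6.288 6.468
2 1.660 3.443 12.676
3 1.228 1.886 17.269
final: 17.269 4.544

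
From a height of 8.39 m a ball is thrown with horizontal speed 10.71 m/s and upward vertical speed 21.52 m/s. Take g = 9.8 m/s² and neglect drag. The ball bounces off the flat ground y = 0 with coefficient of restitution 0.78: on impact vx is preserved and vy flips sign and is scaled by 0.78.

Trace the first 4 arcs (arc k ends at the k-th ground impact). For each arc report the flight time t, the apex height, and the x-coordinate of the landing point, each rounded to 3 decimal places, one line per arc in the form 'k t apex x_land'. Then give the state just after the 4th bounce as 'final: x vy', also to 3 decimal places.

Arc 1: start y=8.390, vy=21.520 → t=4.752, apex=32.018, x_land=50.895, impact vy=-25.051
  bounce: vy ← 0.78·25.051 = 19.540
Arc 2: start y=0.000, vy=19.540 → t=3.988, apex=19.480, x_land=93.604, impact vy=-19.540
  bounce: vy ← 0.78·19.540 = 15.241
Arc 3: start y=0.000, vy=15.241 → t=3.110, apex=11.852, x_land=126.917, impact vy=-15.241
  bounce: vy ← 0.78·15.241 = 11.888
Arc 4: start y=0.000, vy=11.888 → t=2.426, apex=7.210, x_land=152.900, impact vy=-11.888
  bounce: vy ← 0.78·11.888 = 9.273

1 4.752 32.018 50.895
2 3.988 19.480 93.604
3 3.110 11.852 126.917
4 2.426 7.210 152.900
final: 152.900 9.273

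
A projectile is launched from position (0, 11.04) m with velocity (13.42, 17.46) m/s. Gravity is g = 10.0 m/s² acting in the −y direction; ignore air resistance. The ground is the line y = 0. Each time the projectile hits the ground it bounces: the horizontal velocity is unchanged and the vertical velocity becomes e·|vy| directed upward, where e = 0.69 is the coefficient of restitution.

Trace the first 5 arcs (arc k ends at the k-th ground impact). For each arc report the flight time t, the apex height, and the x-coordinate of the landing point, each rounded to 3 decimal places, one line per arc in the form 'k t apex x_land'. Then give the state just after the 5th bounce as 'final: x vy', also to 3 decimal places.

Arc 1: start y=11.040, vy=17.460 → t=4.039, apex=26.283, x_land=54.199, impact vy=-22.927
  bounce: vy ← 0.69·22.927 = 15.820
Arc 2: start y=0.000, vy=15.820 → t=3.164, apex=12.513, x_land=96.660, impact vy=-15.820
  bounce: vy ← 0.69·15.820 = 10.916
Arc 3: start y=0.000, vy=10.916 → t=2.183, apex=5.958, x_land=125.957, impact vy=-10.916
  bounce: vy ← 0.69·10.916 = 7.532
Arc 4: start y=0.000, vy=7.532 → t=1.506, apex=2.836, x_land=146.172, impact vy=-7.532
  bounce: vy ← 0.69·7.532 = 5.197
Arc 5: start y=0.000, vy=5.197 → t=1.039, apex=1.350, x_land=160.121, impact vy=-5.197
  bounce: vy ← 0.69·5.197 = 3.586

1 4.039 26.283 54.199
2 3.164 12.513 96.660
3 2.183 5.958 125.957
4 1.506 2.836 146.172
5 1.039 1.350 160.121
final: 160.121 3.586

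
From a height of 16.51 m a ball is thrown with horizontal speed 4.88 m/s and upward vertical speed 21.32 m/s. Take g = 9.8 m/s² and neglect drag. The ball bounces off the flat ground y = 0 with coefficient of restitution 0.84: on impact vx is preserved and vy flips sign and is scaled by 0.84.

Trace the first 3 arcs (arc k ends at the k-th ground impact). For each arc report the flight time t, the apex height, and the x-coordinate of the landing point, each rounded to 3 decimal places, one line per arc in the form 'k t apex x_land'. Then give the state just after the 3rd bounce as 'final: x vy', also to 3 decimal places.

1 5.022 39.701 24.507
2 4.782 28.013 47.843
3 4.017 19.766 67.446
final: 67.446 16.534

Arc 1: start y=16.510, vy=21.320 → t=5.022, apex=39.701, x_land=24.507, impact vy=-27.895
  bounce: vy ← 0.84·27.895 = 23.432
Arc 2: start y=0.000, vy=23.432 → t=4.782, apex=28.013, x_land=47.843, impact vy=-23.432
  bounce: vy ← 0.84·23.432 = 19.683
Arc 3: start y=0.000, vy=19.683 → t=4.017, apex=19.766, x_land=67.446, impact vy=-19.683
  bounce: vy ← 0.84·19.683 = 16.534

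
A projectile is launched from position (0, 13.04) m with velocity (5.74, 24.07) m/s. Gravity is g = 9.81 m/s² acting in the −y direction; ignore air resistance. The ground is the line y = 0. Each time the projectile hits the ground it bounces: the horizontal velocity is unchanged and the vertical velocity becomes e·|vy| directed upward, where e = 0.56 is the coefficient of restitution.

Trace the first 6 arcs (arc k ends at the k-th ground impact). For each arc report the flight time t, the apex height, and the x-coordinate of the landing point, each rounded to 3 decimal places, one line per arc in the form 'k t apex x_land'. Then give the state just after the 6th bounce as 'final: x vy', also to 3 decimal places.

Arc 1: start y=13.040, vy=24.070 → t=5.400, apex=42.569, x_land=30.994, impact vy=-28.900
  bounce: vy ← 0.56·28.900 = 16.184
Arc 2: start y=0.000, vy=16.184 → t=3.299, apex=13.350, x_land=49.933, impact vy=-16.184
  bounce: vy ← 0.56·16.184 = 9.063
Arc 3: start y=0.000, vy=9.063 → t=1.848, apex=4.186, x_land=60.539, impact vy=-9.063
  bounce: vy ← 0.56·9.063 = 5.075
Arc 4: start y=0.000, vy=5.075 → t=1.035, apex=1.313, x_land=66.478, impact vy=-5.075
  bounce: vy ← 0.56·5.075 = 2.842
Arc 5: start y=0.000, vy=2.842 → t=0.579, apex=0.412, x_land=69.804, impact vy=-2.842
  bounce: vy ← 0.56·2.842 = 1.592
Arc 6: start y=0.000, vy=1.592 → t=0.324, apex=0.129, x_land=71.666, impact vy=-1.592
  bounce: vy ← 0.56·1.592 = 0.891

1 5.400 42.569 30.994
2 3.299 13.350 49.933
3 1.848 4.186 60.539
4 1.035 1.313 66.478
5 0.579 0.412 69.804
6 0.324 0.129 71.666
final: 71.666 0.891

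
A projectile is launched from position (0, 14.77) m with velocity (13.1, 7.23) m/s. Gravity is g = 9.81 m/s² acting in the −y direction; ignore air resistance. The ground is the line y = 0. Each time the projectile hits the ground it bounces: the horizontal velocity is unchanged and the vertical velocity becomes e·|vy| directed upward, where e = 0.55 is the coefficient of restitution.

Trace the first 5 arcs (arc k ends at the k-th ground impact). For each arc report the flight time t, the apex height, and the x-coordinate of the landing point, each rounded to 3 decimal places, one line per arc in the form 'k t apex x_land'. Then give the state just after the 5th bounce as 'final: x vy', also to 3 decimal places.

Arc 1: start y=14.770, vy=7.230 → t=2.622, apex=17.434, x_land=34.352, impact vy=-18.495
  bounce: vy ← 0.55·18.495 = 10.172
Arc 2: start y=0.000, vy=10.172 → t=2.074, apex=5.274, x_land=61.520, impact vy=-10.172
  bounce: vy ← 0.55·10.172 = 5.595
Arc 3: start y=0.000, vy=5.595 → t=1.141, apex=1.595, x_land=76.462, impact vy=-5.595
  bounce: vy ← 0.55·5.595 = 3.077
Arc 4: start y=0.000, vy=3.077 → t=0.627, apex=0.483, x_land=84.680, impact vy=-3.077
  bounce: vy ← 0.55·3.077 = 1.692
Arc 5: start y=0.000, vy=1.692 → t=0.345, apex=0.146, x_land=89.200, impact vy=-1.692
  bounce: vy ← 0.55·1.692 = 0.931

1 2.622 17.434 34.352
2 2.074 5.274 61.520
3 1.141 1.595 76.462
4 0.627 0.483 84.680
5 0.345 0.146 89.200
final: 89.200 0.931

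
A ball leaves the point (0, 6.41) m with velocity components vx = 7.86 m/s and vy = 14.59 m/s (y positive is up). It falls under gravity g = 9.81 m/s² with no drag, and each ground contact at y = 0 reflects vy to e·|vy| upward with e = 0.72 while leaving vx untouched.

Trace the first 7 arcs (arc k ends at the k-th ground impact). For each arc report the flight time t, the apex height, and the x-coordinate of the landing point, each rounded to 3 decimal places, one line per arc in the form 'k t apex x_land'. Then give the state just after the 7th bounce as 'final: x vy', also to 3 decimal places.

Arc 1: start y=6.410, vy=14.590 → t=3.363, apex=17.260, x_land=26.434, impact vy=-18.402
  bounce: vy ← 0.72·18.402 = 13.249
Arc 2: start y=0.000, vy=13.249 → t=2.701, apex=8.947, x_land=47.665, impact vy=-13.249
  bounce: vy ← 0.72·13.249 = 9.540
Arc 3: start y=0.000, vy=9.540 → t=1.945, apex=4.638, x_land=62.952, impact vy=-9.540
  bounce: vy ← 0.72·9.540 = 6.868
Arc 4: start y=0.000, vy=6.868 → t=1.400, apex=2.404, x_land=73.958, impact vy=-6.868
  bounce: vy ← 0.72·6.868 = 4.945
Arc 5: start y=0.000, vy=4.945 → t=1.008, apex=1.246, x_land=81.883, impact vy=-4.945
  bounce: vy ← 0.72·4.945 = 3.561
Arc 6: start y=0.000, vy=3.561 → t=0.726, apex=0.646, x_land=87.589, impact vy=-3.561
  bounce: vy ← 0.72·3.561 = 2.564
Arc 7: start y=0.000, vy=2.564 → t=0.523, apex=0.335, x_land=91.697, impact vy=-2.564
  bounce: vy ← 0.72·2.564 = 1.846

1 3.363 17.260 26.434
2 2.701 8.947 47.665
3 1.945 4.638 62.952
4 1.400 2.404 73.958
5 1.008 1.246 81.883
6 0.726 0.646 87.589
7 0.523 0.335 91.697
final: 91.697 1.846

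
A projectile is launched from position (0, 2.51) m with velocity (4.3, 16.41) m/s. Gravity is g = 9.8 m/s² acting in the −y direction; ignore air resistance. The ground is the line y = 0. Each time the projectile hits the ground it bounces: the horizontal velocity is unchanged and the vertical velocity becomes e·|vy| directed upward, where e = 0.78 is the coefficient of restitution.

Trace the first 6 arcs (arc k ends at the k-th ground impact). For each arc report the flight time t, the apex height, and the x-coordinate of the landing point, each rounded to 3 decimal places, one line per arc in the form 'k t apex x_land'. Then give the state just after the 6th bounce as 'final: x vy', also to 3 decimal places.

Arc 1: start y=2.510, vy=16.410 → t=3.496, apex=16.249, x_land=15.031, impact vy=-17.846
  bounce: vy ← 0.78·17.846 = 13.920
Arc 2: start y=0.000, vy=13.920 → t=2.841, apex=9.886, x_land=27.246, impact vy=-13.920
  bounce: vy ← 0.78·13.920 = 10.858
Arc 3: start y=0.000, vy=10.858 → t=2.216, apex=6.015, x_land=36.774, impact vy=-10.858
  bounce: vy ← 0.78·10.858 = 8.469
Arc 4: start y=0.000, vy=8.469 → t=1.728, apex=3.659, x_land=44.206, impact vy=-8.469
  bounce: vy ← 0.78·8.469 = 6.606
Arc 5: start y=0.000, vy=6.606 → t=1.348, apex=2.226, x_land=50.003, impact vy=-6.606
  bounce: vy ← 0.78·6.606 = 5.152
Arc 6: start y=0.000, vy=5.152 → t=1.052, apex=1.354, x_land=54.525, impact vy=-5.152
  bounce: vy ← 0.78·5.152 = 4.019

1 3.496 16.249 15.031
2 2.841 9.886 27.246
3 2.216 6.015 36.774
4 1.728 3.659 44.206
5 1.348 2.226 50.003
6 1.052 1.354 54.525
final: 54.525 4.019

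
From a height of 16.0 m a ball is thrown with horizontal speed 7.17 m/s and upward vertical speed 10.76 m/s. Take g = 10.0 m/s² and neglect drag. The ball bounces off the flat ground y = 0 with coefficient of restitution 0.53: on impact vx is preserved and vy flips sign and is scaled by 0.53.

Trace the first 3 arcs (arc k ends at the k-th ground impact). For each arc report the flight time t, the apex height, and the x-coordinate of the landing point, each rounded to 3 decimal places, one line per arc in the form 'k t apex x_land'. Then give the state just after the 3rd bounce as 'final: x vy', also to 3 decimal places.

1 3.164 21.789 22.683
2 2.213 6.120 38.548
3 1.173 1.719 46.957
final: 46.957 3.108

Arc 1: start y=16.000, vy=10.760 → t=3.164, apex=21.789, x_land=22.683, impact vy=-20.875
  bounce: vy ← 0.53·20.875 = 11.064
Arc 2: start y=0.000, vy=11.064 → t=2.213, apex=6.120, x_land=38.548, impact vy=-11.064
  bounce: vy ← 0.53·11.064 = 5.864
Arc 3: start y=0.000, vy=5.864 → t=1.173, apex=1.719, x_land=46.957, impact vy=-5.864
  bounce: vy ← 0.53·5.864 = 3.108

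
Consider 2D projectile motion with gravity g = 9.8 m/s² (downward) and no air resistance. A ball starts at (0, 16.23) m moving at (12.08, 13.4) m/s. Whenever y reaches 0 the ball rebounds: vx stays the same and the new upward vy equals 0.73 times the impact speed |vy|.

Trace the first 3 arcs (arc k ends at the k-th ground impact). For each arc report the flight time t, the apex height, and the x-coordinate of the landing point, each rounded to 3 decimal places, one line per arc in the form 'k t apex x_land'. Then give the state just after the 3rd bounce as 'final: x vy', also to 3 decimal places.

1 3.644 25.391 44.016
2 3.324 13.531 84.164
3 2.426 7.211 113.472
final: 113.472 8.678

Arc 1: start y=16.230, vy=13.400 → t=3.644, apex=25.391, x_land=44.016, impact vy=-22.308
  bounce: vy ← 0.73·22.308 = 16.285
Arc 2: start y=0.000, vy=16.285 → t=3.324, apex=13.531, x_land=84.164, impact vy=-16.285
  bounce: vy ← 0.73·16.285 = 11.888
Arc 3: start y=0.000, vy=11.888 → t=2.426, apex=7.211, x_land=113.472, impact vy=-11.888
  bounce: vy ← 0.73·11.888 = 8.678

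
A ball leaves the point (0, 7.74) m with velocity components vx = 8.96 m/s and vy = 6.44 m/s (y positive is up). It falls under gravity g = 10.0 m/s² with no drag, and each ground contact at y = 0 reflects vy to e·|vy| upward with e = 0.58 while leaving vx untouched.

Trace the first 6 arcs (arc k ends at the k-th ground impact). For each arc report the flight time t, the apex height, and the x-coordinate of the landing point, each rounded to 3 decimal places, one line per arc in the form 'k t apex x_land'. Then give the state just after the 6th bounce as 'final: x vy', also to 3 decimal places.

1 2.045 9.814 18.323
2 1.625 3.301 32.884
3 0.943 1.111 41.330
4 0.547 0.374 46.228
5 0.317 0.126 49.069
6 0.184 0.042 50.717
final: 50.717 0.533

Arc 1: start y=7.740, vy=6.440 → t=2.045, apex=9.814, x_land=18.323, impact vy=-14.010
  bounce: vy ← 0.58·14.010 = 8.126
Arc 2: start y=0.000, vy=8.126 → t=1.625, apex=3.301, x_land=32.884, impact vy=-8.126
  bounce: vy ← 0.58·8.126 = 4.713
Arc 3: start y=0.000, vy=4.713 → t=0.943, apex=1.111, x_land=41.330, impact vy=-4.713
  bounce: vy ← 0.58·4.713 = 2.733
Arc 4: start y=0.000, vy=2.733 → t=0.547, apex=0.374, x_land=46.228, impact vy=-2.733
  bounce: vy ← 0.58·2.733 = 1.585
Arc 5: start y=0.000, vy=1.585 → t=0.317, apex=0.126, x_land=49.069, impact vy=-1.585
  bounce: vy ← 0.58·1.585 = 0.920
Arc 6: start y=0.000, vy=0.920 → t=0.184, apex=0.042, x_land=50.717, impact vy=-0.920
  bounce: vy ← 0.58·0.920 = 0.533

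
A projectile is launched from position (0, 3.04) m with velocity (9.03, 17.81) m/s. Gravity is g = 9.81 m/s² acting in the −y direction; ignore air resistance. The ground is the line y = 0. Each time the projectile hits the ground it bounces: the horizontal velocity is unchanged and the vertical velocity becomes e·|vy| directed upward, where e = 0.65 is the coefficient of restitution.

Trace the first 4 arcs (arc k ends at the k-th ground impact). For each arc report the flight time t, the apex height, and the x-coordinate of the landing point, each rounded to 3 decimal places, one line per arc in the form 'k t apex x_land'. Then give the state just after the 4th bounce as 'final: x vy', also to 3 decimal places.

Arc 1: start y=3.040, vy=17.810 → t=3.794, apex=19.207, x_land=34.263, impact vy=-19.412
  bounce: vy ← 0.65·19.412 = 12.618
Arc 2: start y=0.000, vy=12.618 → t=2.572, apex=8.115, x_land=57.492, impact vy=-12.618
  bounce: vy ← 0.65·12.618 = 8.202
Arc 3: start y=0.000, vy=8.202 → t=1.672, apex=3.429, x_land=72.592, impact vy=-8.202
  bounce: vy ← 0.65·8.202 = 5.331
Arc 4: start y=0.000, vy=5.331 → t=1.087, apex=1.449, x_land=82.406, impact vy=-5.331
  bounce: vy ← 0.65·5.331 = 3.465

1 3.794 19.207 34.263
2 2.572 8.115 57.492
3 1.672 3.429 72.592
4 1.087 1.449 82.406
final: 82.406 3.465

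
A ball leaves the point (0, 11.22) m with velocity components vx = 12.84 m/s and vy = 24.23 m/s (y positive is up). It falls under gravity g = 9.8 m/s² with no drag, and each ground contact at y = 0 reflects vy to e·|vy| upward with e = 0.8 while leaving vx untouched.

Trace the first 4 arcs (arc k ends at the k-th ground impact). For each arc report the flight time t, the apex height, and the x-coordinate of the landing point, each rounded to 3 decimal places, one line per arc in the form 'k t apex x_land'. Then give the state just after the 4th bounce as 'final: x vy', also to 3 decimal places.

Arc 1: start y=11.220, vy=24.230 → t=5.371, apex=41.174, x_land=68.966, impact vy=-28.408
  bounce: vy ← 0.8·28.408 = 22.726
Arc 2: start y=0.000, vy=22.726 → t=4.638, apex=26.351, x_land=128.518, impact vy=-22.726
  bounce: vy ← 0.8·22.726 = 18.181
Arc 3: start y=0.000, vy=18.181 → t=3.710, apex=16.865, x_land=176.160, impact vy=-18.181
  bounce: vy ← 0.8·18.181 = 14.545
Arc 4: start y=0.000, vy=14.545 → t=2.968, apex=10.793, x_land=214.273, impact vy=-14.545
  bounce: vy ← 0.8·14.545 = 11.636

1 5.371 41.174 68.966
2 4.638 26.351 128.518
3 3.710 16.865 176.160
4 2.968 10.793 214.273
final: 214.273 11.636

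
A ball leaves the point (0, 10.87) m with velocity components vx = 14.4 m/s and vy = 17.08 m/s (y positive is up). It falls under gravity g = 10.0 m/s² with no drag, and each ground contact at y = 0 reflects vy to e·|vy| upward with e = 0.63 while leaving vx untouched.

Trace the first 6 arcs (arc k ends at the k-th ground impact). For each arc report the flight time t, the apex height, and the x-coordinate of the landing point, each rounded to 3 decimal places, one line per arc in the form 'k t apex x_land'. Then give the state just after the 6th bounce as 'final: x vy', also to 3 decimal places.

Arc 1: start y=10.870, vy=17.080 → t=3.964, apex=25.456, x_land=57.087, impact vy=-22.564
  bounce: vy ← 0.63·22.564 = 14.215
Arc 2: start y=0.000, vy=14.215 → t=2.843, apex=10.104, x_land=98.027, impact vy=-14.215
  bounce: vy ← 0.63·14.215 = 8.956
Arc 3: start y=0.000, vy=8.956 → t=1.791, apex=4.010, x_land=123.819, impact vy=-8.956
  bounce: vy ← 0.63·8.956 = 5.642
Arc 4: start y=0.000, vy=5.642 → t=1.128, apex=1.592, x_land=140.068, impact vy=-5.642
  bounce: vy ← 0.63·5.642 = 3.554
Arc 5: start y=0.000, vy=3.554 → t=0.711, apex=0.632, x_land=150.305, impact vy=-3.554
  bounce: vy ← 0.63·3.554 = 2.239
Arc 6: start y=0.000, vy=2.239 → t=0.448, apex=0.251, x_land=156.754, impact vy=-2.239
  bounce: vy ← 0.63·2.239 = 1.411

1 3.964 25.456 57.087
2 2.843 10.104 98.027
3 1.791 4.010 123.819
4 1.128 1.592 140.068
5 0.711 0.632 150.305
6 0.448 0.251 156.754
final: 156.754 1.411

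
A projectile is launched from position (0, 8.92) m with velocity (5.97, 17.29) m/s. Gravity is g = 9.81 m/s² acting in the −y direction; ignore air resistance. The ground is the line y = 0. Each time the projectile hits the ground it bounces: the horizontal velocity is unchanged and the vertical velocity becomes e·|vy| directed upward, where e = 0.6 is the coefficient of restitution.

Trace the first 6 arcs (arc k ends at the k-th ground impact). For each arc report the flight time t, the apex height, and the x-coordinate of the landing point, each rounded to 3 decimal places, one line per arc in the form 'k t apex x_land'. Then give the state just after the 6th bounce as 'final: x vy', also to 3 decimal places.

Arc 1: start y=8.920, vy=17.290 → t=3.982, apex=24.157, x_land=23.771, impact vy=-21.770
  bounce: vy ← 0.6·21.770 = 13.062
Arc 2: start y=0.000, vy=13.062 → t=2.663, apex=8.696, x_land=39.669, impact vy=-13.062
  bounce: vy ← 0.6·13.062 = 7.837
Arc 3: start y=0.000, vy=7.837 → t=1.598, apex=3.131, x_land=49.208, impact vy=-7.837
  bounce: vy ← 0.6·7.837 = 4.702
Arc 4: start y=0.000, vy=4.702 → t=0.959, apex=1.127, x_land=54.932, impact vy=-4.702
  bounce: vy ← 0.6·4.702 = 2.821
Arc 5: start y=0.000, vy=2.821 → t=0.575, apex=0.406, x_land=58.366, impact vy=-2.821
  bounce: vy ← 0.6·2.821 = 1.693
Arc 6: start y=0.000, vy=1.693 → t=0.345, apex=0.146, x_land=60.426, impact vy=-1.693
  bounce: vy ← 0.6·1.693 = 1.016

1 3.982 24.157 23.771
2 2.663 8.696 39.669
3 1.598 3.131 49.208
4 0.959 1.127 54.932
5 0.575 0.406 58.366
6 0.345 0.146 60.426
final: 60.426 1.016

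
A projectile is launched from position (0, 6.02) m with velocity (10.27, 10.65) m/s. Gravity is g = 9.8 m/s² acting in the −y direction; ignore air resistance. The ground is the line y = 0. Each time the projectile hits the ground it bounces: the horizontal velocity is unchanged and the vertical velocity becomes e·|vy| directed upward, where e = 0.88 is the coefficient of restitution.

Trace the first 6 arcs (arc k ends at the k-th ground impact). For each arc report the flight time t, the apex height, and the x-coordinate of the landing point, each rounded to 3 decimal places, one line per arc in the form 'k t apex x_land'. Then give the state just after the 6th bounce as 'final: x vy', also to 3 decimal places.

1 2.639 11.807 27.103
2 2.732 9.143 55.160
3 2.404 7.081 79.851
4 2.116 5.483 101.579
5 1.862 4.246 120.700
6 1.638 3.288 137.526
final: 137.526 7.065

Arc 1: start y=6.020, vy=10.650 → t=2.639, apex=11.807, x_land=27.103, impact vy=-15.212
  bounce: vy ← 0.88·15.212 = 13.387
Arc 2: start y=0.000, vy=13.387 → t=2.732, apex=9.143, x_land=55.160, impact vy=-13.387
  bounce: vy ← 0.88·13.387 = 11.780
Arc 3: start y=0.000, vy=11.780 → t=2.404, apex=7.081, x_land=79.851, impact vy=-11.780
  bounce: vy ← 0.88·11.780 = 10.367
Arc 4: start y=0.000, vy=10.367 → t=2.116, apex=5.483, x_land=101.579, impact vy=-10.367
  bounce: vy ← 0.88·10.367 = 9.123
Arc 5: start y=0.000, vy=9.123 → t=1.862, apex=4.246, x_land=120.700, impact vy=-9.123
  bounce: vy ← 0.88·9.123 = 8.028
Arc 6: start y=0.000, vy=8.028 → t=1.638, apex=3.288, x_land=137.526, impact vy=-8.028
  bounce: vy ← 0.88·8.028 = 7.065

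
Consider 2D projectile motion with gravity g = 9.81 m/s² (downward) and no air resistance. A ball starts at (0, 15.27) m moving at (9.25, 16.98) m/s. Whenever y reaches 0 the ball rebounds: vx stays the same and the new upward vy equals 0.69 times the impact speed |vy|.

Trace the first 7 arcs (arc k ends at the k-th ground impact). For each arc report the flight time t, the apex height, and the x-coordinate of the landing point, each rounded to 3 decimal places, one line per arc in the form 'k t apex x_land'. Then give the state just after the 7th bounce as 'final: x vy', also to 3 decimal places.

Arc 1: start y=15.270, vy=16.980 → t=4.203, apex=29.965, x_land=38.874, impact vy=-24.247
  bounce: vy ← 0.69·24.247 = 16.730
Arc 2: start y=0.000, vy=16.730 → t=3.411, apex=14.266, x_land=70.424, impact vy=-16.730
  bounce: vy ← 0.69·16.730 = 11.544
Arc 3: start y=0.000, vy=11.544 → t=2.354, apex=6.792, x_land=92.194, impact vy=-11.544
  bounce: vy ← 0.69·11.544 = 7.965
Arc 4: start y=0.000, vy=7.965 → t=1.624, apex=3.234, x_land=107.216, impact vy=-7.965
  bounce: vy ← 0.69·7.965 = 5.496
Arc 5: start y=0.000, vy=5.496 → t=1.121, apex=1.540, x_land=117.580, impact vy=-5.496
  bounce: vy ← 0.69·5.496 = 3.792
Arc 6: start y=0.000, vy=3.792 → t=0.773, apex=0.733, x_land=124.732, impact vy=-3.792
  bounce: vy ← 0.69·3.792 = 2.617
Arc 7: start y=0.000, vy=2.617 → t=0.533, apex=0.349, x_land=129.667, impact vy=-2.617
  bounce: vy ← 0.69·2.617 = 1.806

1 4.203 29.965 38.874
2 3.411 14.266 70.424
3 2.354 6.792 92.194
4 1.624 3.234 107.216
5 1.121 1.540 117.580
6 0.773 0.733 124.732
7 0.533 0.349 129.667
final: 129.667 1.806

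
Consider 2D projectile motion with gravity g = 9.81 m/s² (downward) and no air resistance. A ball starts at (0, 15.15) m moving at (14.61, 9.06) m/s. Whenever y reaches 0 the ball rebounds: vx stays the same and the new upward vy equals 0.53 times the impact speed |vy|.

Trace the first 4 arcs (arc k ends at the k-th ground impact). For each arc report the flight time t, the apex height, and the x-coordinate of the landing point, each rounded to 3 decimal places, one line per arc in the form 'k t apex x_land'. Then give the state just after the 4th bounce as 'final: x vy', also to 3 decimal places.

1 2.909 19.334 42.499
2 2.104 5.431 73.245
3 1.115 1.526 89.541
4 0.591 0.429 98.178
final: 98.178 1.537

Arc 1: start y=15.150, vy=9.060 → t=2.909, apex=19.334, x_land=42.499, impact vy=-19.476
  bounce: vy ← 0.53·19.476 = 10.322
Arc 2: start y=0.000, vy=10.322 → t=2.104, apex=5.431, x_land=73.245, impact vy=-10.322
  bounce: vy ← 0.53·10.322 = 5.471
Arc 3: start y=0.000, vy=5.471 → t=1.115, apex=1.526, x_land=89.541, impact vy=-5.471
  bounce: vy ← 0.53·5.471 = 2.900
Arc 4: start y=0.000, vy=2.900 → t=0.591, apex=0.429, x_land=98.178, impact vy=-2.900
  bounce: vy ← 0.53·2.900 = 1.537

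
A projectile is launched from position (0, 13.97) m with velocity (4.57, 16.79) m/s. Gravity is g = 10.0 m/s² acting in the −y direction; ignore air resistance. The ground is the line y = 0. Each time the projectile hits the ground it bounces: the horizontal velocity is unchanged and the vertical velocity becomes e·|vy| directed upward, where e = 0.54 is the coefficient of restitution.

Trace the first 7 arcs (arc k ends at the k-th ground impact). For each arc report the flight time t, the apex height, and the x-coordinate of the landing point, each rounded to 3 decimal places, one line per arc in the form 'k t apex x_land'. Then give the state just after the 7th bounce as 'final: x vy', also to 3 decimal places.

Arc 1: start y=13.970, vy=16.790 → t=4.048, apex=28.065, x_land=18.500, impact vy=-23.692
  bounce: vy ← 0.54·23.692 = 12.794
Arc 2: start y=0.000, vy=12.794 → t=2.559, apex=8.184, x_land=30.194, impact vy=-12.794
  bounce: vy ← 0.54·12.794 = 6.909
Arc 3: start y=0.000, vy=6.909 → t=1.382, apex=2.386, x_land=36.508, impact vy=-6.909
  bounce: vy ← 0.54·6.909 = 3.731
Arc 4: start y=0.000, vy=3.731 → t=0.746, apex=0.696, x_land=39.918, impact vy=-3.731
  bounce: vy ← 0.54·3.731 = 2.015
Arc 5: start y=0.000, vy=2.015 → t=0.403, apex=0.203, x_land=41.759, impact vy=-2.015
  bounce: vy ← 0.54·2.015 = 1.088
Arc 6: start y=0.000, vy=1.088 → t=0.218, apex=0.059, x_land=42.753, impact vy=-1.088
  bounce: vy ← 0.54·1.088 = 0.587
Arc 7: start y=0.000, vy=0.587 → t=0.117, apex=0.017, x_land=43.290, impact vy=-0.587
  bounce: vy ← 0.54·0.587 = 0.317

1 4.048 28.065 18.500
2 2.559 8.184 30.194
3 1.382 2.386 36.508
4 0.746 0.696 39.918
5 0.403 0.203 41.759
6 0.218 0.059 42.753
7 0.117 0.017 43.290
final: 43.290 0.317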